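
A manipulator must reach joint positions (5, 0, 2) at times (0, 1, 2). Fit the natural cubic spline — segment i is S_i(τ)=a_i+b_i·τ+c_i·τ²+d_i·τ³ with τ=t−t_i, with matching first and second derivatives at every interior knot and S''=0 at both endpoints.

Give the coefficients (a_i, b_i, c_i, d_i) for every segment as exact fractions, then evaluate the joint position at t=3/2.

Δ: Δ0=-5, Δ1=2
row 1: diag=4, rhs=42; c'=1/4, d'=21/2
back: M1=21/2
M: M0=0, M1=21/2, M2=0
seg 0: a=5, c=M0/2=0, d=(M1−M0)/(6·1)=7/4, b=Δ0−h0·(2M0+M1)/6=-27/4
seg 1: a=0, c=M1/2=21/4, d=(M2−M1)/(6·1)=-7/4, b=Δ1−h1·(2M1+M2)/6=-3/2
t_q=3/2 → seg 1, τ=1/2; S=0+-3/2·τ+21/4·τ²+-7/4·τ³=11/32

  seg 0: a=5 b=-27/4 c=0 d=7/4
  seg 1: a=0 b=-3/2 c=21/4 d=-7/4
S(3/2) = 11/32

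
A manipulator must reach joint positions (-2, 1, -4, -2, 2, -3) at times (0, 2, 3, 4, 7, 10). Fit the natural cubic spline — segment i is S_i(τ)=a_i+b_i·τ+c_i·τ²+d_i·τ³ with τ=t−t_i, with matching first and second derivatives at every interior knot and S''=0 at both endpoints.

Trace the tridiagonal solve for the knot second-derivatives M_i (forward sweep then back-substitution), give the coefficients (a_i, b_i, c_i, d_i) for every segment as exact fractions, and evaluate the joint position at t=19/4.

Δ: Δ0=3/2, Δ1=-5, Δ2=2, Δ3=4/3, Δ4=-5/3
row 1: diag=6, rhs=-39; c'=1/6, d'=-13/2
row 2: denom=4−1·1/6=23/6; d'=(42−1·-13/2)/(23/6)=291/23
row 3: denom=8−1·6/23=178/23; d'=(-4−1·291/23)/(178/23)=-383/178
row 4: denom=12−3·69/178=1929/178; d'=(-18−3·-383/178)/(1929/178)=-685/643
back: M4=-685/643
back: M3=-383/178−69/178·-685/643=-1118/643
back: M2=291/23−6/23·-1118/643=8427/643
back: M1=-13/2−1/6·8427/643=-5584/643
M: M0=0, M1=-5584/643, M2=8427/643, M3=-1118/643, M4=-685/643, M5=0
seg 0: a=-2, c=M0/2=0, d=(M1−M0)/(6·2)=-1396/1929, b=Δ0−h0·(2M0+M1)/6=16955/3858
seg 1: a=1, c=M1/2=-2792/643, d=(M2−M1)/(6·1)=14011/3858, b=Δ1−h1·(2M1+M2)/6=-16549/3858
seg 2: a=-4, c=M2/2=8427/1286, d=(M3−M2)/(6·1)=-9545/3858, b=Δ2−h2·(2M2+M3)/6=-4010/1929
seg 3: a=-2, c=M3/2=-559/643, d=(M4−M3)/(6·3)=433/11574, b=Δ3−h3·(2M3+M4)/6=13907/3858
seg 4: a=2, c=M4/2=-685/1286, d=(M5−M4)/(6·3)=685/11574, b=Δ4−h4·(2M4+M5)/6=-1160/1929
t_q=19/4 → seg 3, τ=3/4; S=-2+13907/3858·τ+-559/643·τ²+433/11574·τ³=18955/82304

  seg 0: a=-2 b=16955/3858 c=0 d=-1396/1929
  seg 1: a=1 b=-16549/3858 c=-2792/643 d=14011/3858
  seg 2: a=-4 b=-4010/1929 c=8427/1286 d=-9545/3858
  seg 3: a=-2 b=13907/3858 c=-559/643 d=433/11574
  seg 4: a=2 b=-1160/1929 c=-685/1286 d=685/11574
S(19/4) = 18955/82304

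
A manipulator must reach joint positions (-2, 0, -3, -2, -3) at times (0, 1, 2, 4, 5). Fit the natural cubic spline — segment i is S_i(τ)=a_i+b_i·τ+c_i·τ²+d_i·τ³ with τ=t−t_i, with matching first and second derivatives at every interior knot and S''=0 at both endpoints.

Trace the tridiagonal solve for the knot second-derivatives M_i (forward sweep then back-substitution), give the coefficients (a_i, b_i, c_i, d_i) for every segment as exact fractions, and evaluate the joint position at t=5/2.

  seg 0: a=-2 b=214/61 c=0 d=-92/61
  seg 1: a=0 b=-62/61 c=-276/61 d=155/61
  seg 2: a=-3 b=-149/61 c=189/61 d=-397/488
  seg 3: a=-2 b=23/122 c=-435/244 d=145/244
S(5/2) = -13853/3904

Δ: Δ0=2, Δ1=-3, Δ2=1/2, Δ3=-1
row 1: diag=4, rhs=-30; c'=1/4, d'=-15/2
row 2: denom=6−1·1/4=23/4; d'=(21−1·-15/2)/(23/4)=114/23
row 3: denom=6−2·8/23=122/23; d'=(-9−2·114/23)/(122/23)=-435/122
back: M3=-435/122
back: M2=114/23−8/23·-435/122=378/61
back: M1=-15/2−1/4·378/61=-552/61
M: M0=0, M1=-552/61, M2=378/61, M3=-435/122, M4=0
seg 0: a=-2, c=M0/2=0, d=(M1−M0)/(6·1)=-92/61, b=Δ0−h0·(2M0+M1)/6=214/61
seg 1: a=0, c=M1/2=-276/61, d=(M2−M1)/(6·1)=155/61, b=Δ1−h1·(2M1+M2)/6=-62/61
seg 2: a=-3, c=M2/2=189/61, d=(M3−M2)/(6·2)=-397/488, b=Δ2−h2·(2M2+M3)/6=-149/61
seg 3: a=-2, c=M3/2=-435/244, d=(M4−M3)/(6·1)=145/244, b=Δ3−h3·(2M3+M4)/6=23/122
t_q=5/2 → seg 2, τ=1/2; S=-3+-149/61·τ+189/61·τ²+-397/488·τ³=-13853/3904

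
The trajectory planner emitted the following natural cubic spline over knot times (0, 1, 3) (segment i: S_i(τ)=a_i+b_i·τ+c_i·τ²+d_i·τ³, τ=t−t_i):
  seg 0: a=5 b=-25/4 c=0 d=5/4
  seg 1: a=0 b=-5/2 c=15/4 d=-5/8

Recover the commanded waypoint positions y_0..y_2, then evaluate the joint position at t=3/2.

y_0=5 y_1=0 y_2=5
S(3/2) = -25/64

y_0 = S_0(0) = a_0 = 5
y_1 = S_1(0) = a_1 = 0
y_2 = S_1(2) = 5
t_q=3/2 is in segment 1 (τ=1/2); S_1(τ)=-25/64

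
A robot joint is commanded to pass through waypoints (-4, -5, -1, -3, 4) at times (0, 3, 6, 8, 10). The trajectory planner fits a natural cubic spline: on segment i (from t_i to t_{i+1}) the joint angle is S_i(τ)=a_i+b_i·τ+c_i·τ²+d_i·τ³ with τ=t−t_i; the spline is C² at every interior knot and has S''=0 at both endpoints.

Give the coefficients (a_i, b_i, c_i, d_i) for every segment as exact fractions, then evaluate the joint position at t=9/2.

  seg 0: a=-4 b=-303/280 c=0 d=629/7560
  seg 1: a=-5 b=163/140 c=629/840 d=-349/1512
  seg 2: a=-1 b=-23/40 c=-93/70 d=125/224
  seg 3: a=-3 b=113/140 c=1131/560 d=-377/1120
S(9/2) = -5259/2240

Δ: Δ0=-1/3, Δ1=4/3, Δ2=-1, Δ3=7/2
row 1: diag=12, rhs=10; c'=1/4, d'=5/6
row 2: denom=10−3·1/4=37/4; d'=(-14−3·5/6)/(37/4)=-66/37
row 3: denom=8−2·8/37=280/37; d'=(27−2·-66/37)/(280/37)=1131/280
back: M3=1131/280
back: M2=-66/37−8/37·1131/280=-93/35
back: M1=5/6−1/4·-93/35=629/420
M: M0=0, M1=629/420, M2=-93/35, M3=1131/280, M4=0
seg 0: a=-4, c=M0/2=0, d=(M1−M0)/(6·3)=629/7560, b=Δ0−h0·(2M0+M1)/6=-303/280
seg 1: a=-5, c=M1/2=629/840, d=(M2−M1)/(6·3)=-349/1512, b=Δ1−h1·(2M1+M2)/6=163/140
seg 2: a=-1, c=M2/2=-93/70, d=(M3−M2)/(6·2)=125/224, b=Δ2−h2·(2M2+M3)/6=-23/40
seg 3: a=-3, c=M3/2=1131/560, d=(M4−M3)/(6·2)=-377/1120, b=Δ3−h3·(2M3+M4)/6=113/140
t_q=9/2 → seg 1, τ=3/2; S=-5+163/140·τ+629/840·τ²+-349/1512·τ³=-5259/2240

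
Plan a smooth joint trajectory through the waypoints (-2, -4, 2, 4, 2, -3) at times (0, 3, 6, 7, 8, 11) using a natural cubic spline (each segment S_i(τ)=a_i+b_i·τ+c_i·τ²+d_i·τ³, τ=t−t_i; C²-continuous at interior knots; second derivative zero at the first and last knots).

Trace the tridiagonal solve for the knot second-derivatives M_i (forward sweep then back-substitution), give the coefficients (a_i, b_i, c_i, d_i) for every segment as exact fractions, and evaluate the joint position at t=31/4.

  seg 0: a=-2 b=-1121/867 c=0 d=181/2601
  seg 1: a=-4 b=508/867 c=181/289 d=-403/7803
  seg 2: a=2 b=2557/867 c=140/867 d=-321/289
  seg 3: a=4 b=-52/867 c=-2749/867 d=1067/867
  seg 4: a=2 b=-783/289 c=452/867 d=-452/7803
S(31/4) = 49767/18496

Δ: Δ0=-2/3, Δ1=2, Δ2=2, Δ3=-2, Δ4=-5/3
row 1: diag=12, rhs=16; c'=1/4, d'=4/3
row 2: denom=8−3·1/4=29/4; d'=(0−3·4/3)/(29/4)=-16/29
row 3: denom=4−1·4/29=112/29; d'=(-24−1·-16/29)/(112/29)=-85/14
row 4: denom=8−1·29/112=867/112; d'=(2−1·-85/14)/(867/112)=904/867
back: M4=904/867
back: M3=-85/14−29/112·904/867=-5498/867
back: M2=-16/29−4/29·-5498/867=280/867
back: M1=4/3−1/4·280/867=362/289
M: M0=0, M1=362/289, M2=280/867, M3=-5498/867, M4=904/867, M5=0
seg 0: a=-2, c=M0/2=0, d=(M1−M0)/(6·3)=181/2601, b=Δ0−h0·(2M0+M1)/6=-1121/867
seg 1: a=-4, c=M1/2=181/289, d=(M2−M1)/(6·3)=-403/7803, b=Δ1−h1·(2M1+M2)/6=508/867
seg 2: a=2, c=M2/2=140/867, d=(M3−M2)/(6·1)=-321/289, b=Δ2−h2·(2M2+M3)/6=2557/867
seg 3: a=4, c=M3/2=-2749/867, d=(M4−M3)/(6·1)=1067/867, b=Δ3−h3·(2M3+M4)/6=-52/867
seg 4: a=2, c=M4/2=452/867, d=(M5−M4)/(6·3)=-452/7803, b=Δ4−h4·(2M4+M5)/6=-783/289
t_q=31/4 → seg 3, τ=3/4; S=4+-52/867·τ+-2749/867·τ²+1067/867·τ³=49767/18496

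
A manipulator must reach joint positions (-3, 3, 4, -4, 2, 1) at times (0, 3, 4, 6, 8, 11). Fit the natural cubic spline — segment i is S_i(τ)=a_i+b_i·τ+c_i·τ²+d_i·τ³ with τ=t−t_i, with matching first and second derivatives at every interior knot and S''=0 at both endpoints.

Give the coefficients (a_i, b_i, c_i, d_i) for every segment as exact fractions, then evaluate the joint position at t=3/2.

Δ: Δ0=2, Δ1=1, Δ2=-4, Δ3=3, Δ4=-1/3
row 1: diag=8, rhs=-6; c'=1/8, d'=-3/4
row 2: denom=6−1·1/8=47/8; d'=(-30−1·-3/4)/(47/8)=-234/47
row 3: denom=8−2·16/47=344/47; d'=(42−2·-234/47)/(344/47)=1221/172
row 4: denom=10−2·47/172=813/86; d'=(-20−2·1221/172)/(813/86)=-2941/813
back: M4=-2941/813
back: M3=1221/172−47/172·-2941/813=6575/813
back: M2=-234/47−16/47·6575/813=-6286/813
back: M1=-3/4−1/8·-6286/813=176/813
M: M0=0, M1=176/813, M2=-6286/813, M3=6575/813, M4=-2941/813, M5=0
seg 0: a=-3, c=M0/2=0, d=(M1−M0)/(6·3)=88/7317, b=Δ0−h0·(2M0+M1)/6=1538/813
seg 1: a=3, c=M1/2=88/813, d=(M2−M1)/(6·1)=-359/271, b=Δ1−h1·(2M1+M2)/6=1802/813
seg 2: a=4, c=M2/2=-3143/813, d=(M3−M2)/(6·2)=1429/1084, b=Δ2−h2·(2M2+M3)/6=-1253/813
seg 3: a=-4, c=M3/2=6575/1626, d=(M4−M3)/(6·2)=-793/813, b=Δ3−h3·(2M3+M4)/6=-964/813
seg 4: a=2, c=M4/2=-2941/1626, d=(M5−M4)/(6·3)=2941/14634, b=Δ4−h4·(2M4+M5)/6=890/271
t_q=3/2 → seg 0, τ=3/2; S=-3+1538/813·τ+0·τ²+88/7317·τ³=-33/271

  seg 0: a=-3 b=1538/813 c=0 d=88/7317
  seg 1: a=3 b=1802/813 c=88/813 d=-359/271
  seg 2: a=4 b=-1253/813 c=-3143/813 d=1429/1084
  seg 3: a=-4 b=-964/813 c=6575/1626 d=-793/813
  seg 4: a=2 b=890/271 c=-2941/1626 d=2941/14634
S(3/2) = -33/271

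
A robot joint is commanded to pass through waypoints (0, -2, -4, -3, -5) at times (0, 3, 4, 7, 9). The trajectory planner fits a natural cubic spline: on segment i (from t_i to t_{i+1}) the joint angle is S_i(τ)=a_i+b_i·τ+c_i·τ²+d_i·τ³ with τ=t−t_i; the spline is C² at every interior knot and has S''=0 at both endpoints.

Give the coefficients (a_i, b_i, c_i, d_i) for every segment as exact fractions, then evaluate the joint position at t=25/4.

  seg 0: a=0 b=-1/93 c=0 d=-61/837
  seg 1: a=-2 b=-184/93 c=-61/93 d=59/93
  seg 2: a=-4 b=-43/31 c=116/93 d=-188/837
  seg 3: a=-3 b=1/31 c=-24/31 d=4/31
S(25/4) = -1669/496

Δ: Δ0=-2/3, Δ1=-2, Δ2=1/3, Δ3=-1
row 1: diag=8, rhs=-8; c'=1/8, d'=-1
row 2: denom=8−1·1/8=63/8; d'=(14−1·-1)/(63/8)=40/21
row 3: denom=10−3·8/21=62/7; d'=(-8−3·40/21)/(62/7)=-48/31
back: M3=-48/31
back: M2=40/21−8/21·-48/31=232/93
back: M1=-1−1/8·232/93=-122/93
M: M0=0, M1=-122/93, M2=232/93, M3=-48/31, M4=0
seg 0: a=0, c=M0/2=0, d=(M1−M0)/(6·3)=-61/837, b=Δ0−h0·(2M0+M1)/6=-1/93
seg 1: a=-2, c=M1/2=-61/93, d=(M2−M1)/(6·1)=59/93, b=Δ1−h1·(2M1+M2)/6=-184/93
seg 2: a=-4, c=M2/2=116/93, d=(M3−M2)/(6·3)=-188/837, b=Δ2−h2·(2M2+M3)/6=-43/31
seg 3: a=-3, c=M3/2=-24/31, d=(M4−M3)/(6·2)=4/31, b=Δ3−h3·(2M3+M4)/6=1/31
t_q=25/4 → seg 2, τ=9/4; S=-4+-43/31·τ+116/93·τ²+-188/837·τ³=-1669/496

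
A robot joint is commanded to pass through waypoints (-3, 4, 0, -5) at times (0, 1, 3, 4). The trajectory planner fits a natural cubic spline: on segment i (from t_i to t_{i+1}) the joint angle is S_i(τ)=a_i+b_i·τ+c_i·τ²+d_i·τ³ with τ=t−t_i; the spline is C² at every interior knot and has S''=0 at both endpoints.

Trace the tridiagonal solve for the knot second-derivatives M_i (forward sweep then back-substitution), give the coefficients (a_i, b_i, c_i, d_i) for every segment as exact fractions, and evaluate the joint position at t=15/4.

  seg 0: a=-3 b=17/2 c=0 d=-3/2
  seg 1: a=4 b=4 c=-9/2 d=3/4
  seg 2: a=0 b=-5 c=0 d=0
S(15/4) = -15/4

Δ: Δ0=7, Δ1=-2, Δ2=-5
row 1: diag=6, rhs=-54; c'=1/3, d'=-9
row 2: denom=6−2·1/3=16/3; d'=(-18−2·-9)/(16/3)=0
back: M2=0
back: M1=-9−1/3·0=-9
M: M0=0, M1=-9, M2=0, M3=0
seg 0: a=-3, c=M0/2=0, d=(M1−M0)/(6·1)=-3/2, b=Δ0−h0·(2M0+M1)/6=17/2
seg 1: a=4, c=M1/2=-9/2, d=(M2−M1)/(6·2)=3/4, b=Δ1−h1·(2M1+M2)/6=4
seg 2: a=0, c=M2/2=0, d=(M3−M2)/(6·1)=0, b=Δ2−h2·(2M2+M3)/6=-5
t_q=15/4 → seg 2, τ=3/4; S=0+-5·τ+0·τ²+0·τ³=-15/4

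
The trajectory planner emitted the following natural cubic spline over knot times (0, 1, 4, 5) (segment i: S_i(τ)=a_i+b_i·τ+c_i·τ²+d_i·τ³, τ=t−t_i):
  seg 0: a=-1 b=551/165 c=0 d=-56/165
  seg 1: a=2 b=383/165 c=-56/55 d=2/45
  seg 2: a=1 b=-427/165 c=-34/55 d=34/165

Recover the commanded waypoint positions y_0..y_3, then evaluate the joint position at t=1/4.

y_0=-1 y_1=2 y_2=1 y_3=-2
S(1/4) = -15/88

y_0 = S_0(0) = a_0 = -1
y_1 = S_1(0) = a_1 = 2
y_2 = S_2(0) = a_2 = 1
y_3 = S_2(1) = -2
t_q=1/4 is in segment 0 (τ=1/4); S_0(τ)=-15/88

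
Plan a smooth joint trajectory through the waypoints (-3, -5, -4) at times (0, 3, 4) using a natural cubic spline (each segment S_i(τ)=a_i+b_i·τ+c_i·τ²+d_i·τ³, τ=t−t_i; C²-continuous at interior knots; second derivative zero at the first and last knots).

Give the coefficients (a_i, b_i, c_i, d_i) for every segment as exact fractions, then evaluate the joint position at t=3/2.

Δ: Δ0=-2/3, Δ1=1
row 1: diag=8, rhs=10; c'=1/8, d'=5/4
back: M1=5/4
M: M0=0, M1=5/4, M2=0
seg 0: a=-3, c=M0/2=0, d=(M1−M0)/(6·3)=5/72, b=Δ0−h0·(2M0+M1)/6=-31/24
seg 1: a=-5, c=M1/2=5/8, d=(M2−M1)/(6·1)=-5/24, b=Δ1−h1·(2M1+M2)/6=7/12
t_q=3/2 → seg 0, τ=3/2; S=-3+-31/24·τ+0·τ²+5/72·τ³=-301/64

  seg 0: a=-3 b=-31/24 c=0 d=5/72
  seg 1: a=-5 b=7/12 c=5/8 d=-5/24
S(3/2) = -301/64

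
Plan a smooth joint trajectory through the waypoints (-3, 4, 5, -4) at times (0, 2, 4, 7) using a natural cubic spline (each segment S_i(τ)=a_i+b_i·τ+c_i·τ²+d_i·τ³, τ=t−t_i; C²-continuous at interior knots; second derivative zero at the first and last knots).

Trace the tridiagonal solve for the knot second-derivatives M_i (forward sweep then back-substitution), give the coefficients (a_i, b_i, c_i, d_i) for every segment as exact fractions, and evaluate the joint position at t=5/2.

Δ: Δ0=7/2, Δ1=1/2, Δ2=-3
row 1: diag=8, rhs=-18; c'=1/4, d'=-9/4
row 2: denom=10−2·1/4=19/2; d'=(-21−2·-9/4)/(19/2)=-33/19
back: M2=-33/19
back: M1=-9/4−1/4·-33/19=-69/38
M: M0=0, M1=-69/38, M2=-33/19, M3=0
seg 0: a=-3, c=M0/2=0, d=(M1−M0)/(6·2)=-23/152, b=Δ0−h0·(2M0+M1)/6=78/19
seg 1: a=4, c=M1/2=-69/76, d=(M2−M1)/(6·2)=1/152, b=Δ1−h1·(2M1+M2)/6=87/38
seg 2: a=5, c=M2/2=-33/38, d=(M3−M2)/(6·3)=11/114, b=Δ2−h2·(2M2+M3)/6=-24/19
t_q=5/2 → seg 1, τ=1/2; S=4+87/38·τ+-69/76·τ²+1/152·τ³=5981/1216

  seg 0: a=-3 b=78/19 c=0 d=-23/152
  seg 1: a=4 b=87/38 c=-69/76 d=1/152
  seg 2: a=5 b=-24/19 c=-33/38 d=11/114
S(5/2) = 5981/1216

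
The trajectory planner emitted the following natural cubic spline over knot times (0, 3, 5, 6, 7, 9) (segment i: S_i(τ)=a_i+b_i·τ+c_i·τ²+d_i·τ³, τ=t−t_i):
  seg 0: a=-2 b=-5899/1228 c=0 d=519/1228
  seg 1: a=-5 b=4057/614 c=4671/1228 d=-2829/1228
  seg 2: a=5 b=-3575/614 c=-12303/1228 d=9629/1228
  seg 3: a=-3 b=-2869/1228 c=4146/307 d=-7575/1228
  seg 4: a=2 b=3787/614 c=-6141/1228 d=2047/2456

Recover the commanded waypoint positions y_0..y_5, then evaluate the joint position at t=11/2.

y_0 = S_0(0) = a_0 = -2
y_1 = S_1(0) = a_1 = -5
y_2 = S_2(0) = a_2 = 5
y_3 = S_3(0) = a_3 = -3
y_4 = S_4(0) = a_4 = 2
y_5 = S_4(2) = 1
t_q=11/2 is in segment 2 (τ=1/2); S_2(τ)=5543/9824

y_0=-2 y_1=-5 y_2=5 y_3=-3 y_4=2 y_5=1
S(11/2) = 5543/9824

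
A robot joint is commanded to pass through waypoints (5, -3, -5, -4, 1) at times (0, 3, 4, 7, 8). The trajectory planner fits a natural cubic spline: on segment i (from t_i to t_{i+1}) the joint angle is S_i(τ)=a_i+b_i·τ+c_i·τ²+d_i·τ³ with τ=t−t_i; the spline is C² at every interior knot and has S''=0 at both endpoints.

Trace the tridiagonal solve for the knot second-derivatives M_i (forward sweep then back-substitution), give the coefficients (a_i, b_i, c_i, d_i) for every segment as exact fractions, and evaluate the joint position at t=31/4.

Δ: Δ0=-8/3, Δ1=-2, Δ2=1/3, Δ3=5
row 1: diag=8, rhs=4; c'=1/8, d'=1/2
row 2: denom=8−1·1/8=63/8; d'=(14−1·1/2)/(63/8)=12/7
row 3: denom=8−3·8/21=48/7; d'=(28−3·12/7)/(48/7)=10/3
back: M3=10/3
back: M2=12/7−8/21·10/3=4/9
back: M1=1/2−1/8·4/9=4/9
M: M0=0, M1=4/9, M2=4/9, M3=10/3, M4=0
seg 0: a=5, c=M0/2=0, d=(M1−M0)/(6·3)=2/81, b=Δ0−h0·(2M0+M1)/6=-26/9
seg 1: a=-3, c=M1/2=2/9, d=(M2−M1)/(6·1)=0, b=Δ1−h1·(2M1+M2)/6=-20/9
seg 2: a=-5, c=M2/2=2/9, d=(M3−M2)/(6·3)=13/81, b=Δ2−h2·(2M2+M3)/6=-16/9
seg 3: a=-4, c=M3/2=5/3, d=(M4−M3)/(6·1)=-5/9, b=Δ3−h3·(2M3+M4)/6=35/9
t_q=31/4 → seg 3, τ=3/4; S=-4+35/9·τ+5/3·τ²+-5/9·τ³=-73/192

  seg 0: a=5 b=-26/9 c=0 d=2/81
  seg 1: a=-3 b=-20/9 c=2/9 d=0
  seg 2: a=-5 b=-16/9 c=2/9 d=13/81
  seg 3: a=-4 b=35/9 c=5/3 d=-5/9
S(31/4) = -73/192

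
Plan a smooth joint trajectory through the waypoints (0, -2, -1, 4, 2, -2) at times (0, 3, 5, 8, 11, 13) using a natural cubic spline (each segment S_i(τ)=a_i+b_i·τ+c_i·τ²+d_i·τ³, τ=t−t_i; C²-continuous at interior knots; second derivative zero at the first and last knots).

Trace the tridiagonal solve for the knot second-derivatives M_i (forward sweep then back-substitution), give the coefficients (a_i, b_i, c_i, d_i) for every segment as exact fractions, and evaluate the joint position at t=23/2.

Δ: Δ0=-2/3, Δ1=1/2, Δ2=5/3, Δ3=-2/3, Δ4=-2
row 1: diag=10, rhs=7; c'=1/5, d'=7/10
row 2: denom=10−2·1/5=48/5; d'=(7−2·7/10)/(48/5)=7/12
row 3: denom=12−3·5/16=177/16; d'=(-14−3·7/12)/(177/16)=-84/59
row 4: denom=10−3·16/59=542/59; d'=(-8−3·-84/59)/(542/59)=-110/271
back: M4=-110/271
back: M3=-84/59−16/59·-110/271=-356/271
back: M2=7/12−5/16·-356/271=808/813
back: M1=7/10−1/5·808/813=815/1626
M: M0=0, M1=815/1626, M2=808/813, M3=-356/271, M4=-110/271, M5=0
seg 0: a=0, c=M0/2=0, d=(M1−M0)/(6·3)=815/29268, b=Δ0−h0·(2M0+M1)/6=-2983/3252
seg 1: a=-2, c=M1/2=815/3252, d=(M2−M1)/(6·2)=89/2168, b=Δ1−h1·(2M1+M2)/6=-269/1626
seg 2: a=-1, c=M2/2=404/813, d=(M3−M2)/(6·3)=-938/7317, b=Δ2−h2·(2M2+M3)/6=1081/813
seg 3: a=4, c=M3/2=-178/271, d=(M4−M3)/(6·3)=41/813, b=Δ3−h3·(2M3+M4)/6=691/813
seg 4: a=2, c=M4/2=-55/271, d=(M5−M4)/(6·2)=55/1626, b=Δ4−h4·(2M4+M5)/6=-1406/813
t_q=23/2 → seg 4, τ=1/2; S=2+-1406/813·τ+-55/271·τ²+55/1626·τ³=4721/4336

  seg 0: a=0 b=-2983/3252 c=0 d=815/29268
  seg 1: a=-2 b=-269/1626 c=815/3252 d=89/2168
  seg 2: a=-1 b=1081/813 c=404/813 d=-938/7317
  seg 3: a=4 b=691/813 c=-178/271 d=41/813
  seg 4: a=2 b=-1406/813 c=-55/271 d=55/1626
S(23/2) = 4721/4336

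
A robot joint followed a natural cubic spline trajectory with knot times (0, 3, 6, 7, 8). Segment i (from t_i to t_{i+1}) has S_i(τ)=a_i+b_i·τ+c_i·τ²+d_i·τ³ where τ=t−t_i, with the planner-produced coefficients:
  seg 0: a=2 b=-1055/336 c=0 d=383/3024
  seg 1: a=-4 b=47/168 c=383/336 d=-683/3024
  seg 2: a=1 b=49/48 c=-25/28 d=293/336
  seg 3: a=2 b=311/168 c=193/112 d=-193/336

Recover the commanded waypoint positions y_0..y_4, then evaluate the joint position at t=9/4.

y_0 = S_0(0) = a_0 = 2
y_1 = S_1(0) = a_1 = -4
y_2 = S_2(0) = a_2 = 1
y_3 = S_3(0) = a_3 = 2
y_4 = S_3(1) = 5
t_q=9/4 is in segment 0 (τ=9/4); S_0(τ)=-3709/1024

y_0=2 y_1=-4 y_2=1 y_3=2 y_4=5
S(9/4) = -3709/1024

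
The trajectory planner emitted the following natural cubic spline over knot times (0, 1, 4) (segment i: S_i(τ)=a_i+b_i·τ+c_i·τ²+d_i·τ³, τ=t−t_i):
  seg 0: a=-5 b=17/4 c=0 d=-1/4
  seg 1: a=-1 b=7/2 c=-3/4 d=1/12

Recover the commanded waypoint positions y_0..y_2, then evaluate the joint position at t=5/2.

y_0=-5 y_1=-1 y_2=5
S(5/2) = 91/32

y_0 = S_0(0) = a_0 = -5
y_1 = S_1(0) = a_1 = -1
y_2 = S_1(3) = 5
t_q=5/2 is in segment 1 (τ=3/2); S_1(τ)=91/32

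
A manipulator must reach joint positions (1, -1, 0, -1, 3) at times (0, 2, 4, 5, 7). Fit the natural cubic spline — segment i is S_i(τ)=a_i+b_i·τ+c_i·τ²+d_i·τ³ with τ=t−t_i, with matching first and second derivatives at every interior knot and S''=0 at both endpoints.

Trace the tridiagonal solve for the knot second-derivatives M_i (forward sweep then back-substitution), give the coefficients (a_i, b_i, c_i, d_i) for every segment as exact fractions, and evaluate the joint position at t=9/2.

Δ: Δ0=-1, Δ1=1/2, Δ2=-1, Δ3=2
row 1: diag=8, rhs=9; c'=1/4, d'=9/8
row 2: denom=6−2·1/4=11/2; d'=(-9−2·9/8)/(11/2)=-45/22
row 3: denom=6−1·2/11=64/11; d'=(18−1·-45/22)/(64/11)=441/128
back: M3=441/128
back: M2=-45/22−2/11·441/128=-171/64
back: M1=9/8−1/4·-171/64=459/256
M: M0=0, M1=459/256, M2=-171/64, M3=441/128, M4=0
seg 0: a=1, c=M0/2=0, d=(M1−M0)/(6·2)=153/1024, b=Δ0−h0·(2M0+M1)/6=-409/256
seg 1: a=-1, c=M1/2=459/512, d=(M2−M1)/(6·2)=-381/1024, b=Δ1−h1·(2M1+M2)/6=25/128
seg 2: a=0, c=M2/2=-171/128, d=(M3−M2)/(6·1)=261/256, b=Δ2−h2·(2M2+M3)/6=-175/256
seg 3: a=-1, c=M3/2=441/256, d=(M4−M3)/(6·2)=-147/512, b=Δ3−h3·(2M3+M4)/6=-19/64
t_q=9/2 → seg 2, τ=1/2; S=0+-175/256·τ+-171/128·τ²+261/256·τ³=-1123/2048

  seg 0: a=1 b=-409/256 c=0 d=153/1024
  seg 1: a=-1 b=25/128 c=459/512 d=-381/1024
  seg 2: a=0 b=-175/256 c=-171/128 d=261/256
  seg 3: a=-1 b=-19/64 c=441/256 d=-147/512
S(9/2) = -1123/2048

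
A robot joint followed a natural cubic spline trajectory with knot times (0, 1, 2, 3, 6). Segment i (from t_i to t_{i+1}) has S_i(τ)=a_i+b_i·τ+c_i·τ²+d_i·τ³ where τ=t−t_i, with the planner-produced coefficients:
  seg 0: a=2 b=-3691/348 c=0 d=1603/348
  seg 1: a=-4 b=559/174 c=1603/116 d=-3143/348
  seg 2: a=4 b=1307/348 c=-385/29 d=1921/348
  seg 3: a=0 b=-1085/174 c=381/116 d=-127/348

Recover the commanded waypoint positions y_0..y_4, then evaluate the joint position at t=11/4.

y_0 = S_0(0) = a_0 = 2
y_1 = S_1(0) = a_1 = -4
y_2 = S_2(0) = a_2 = 4
y_3 = S_3(0) = a_3 = 0
y_4 = S_3(3) = 1
t_q=11/4 is in segment 2 (τ=3/4); S_2(τ)=12457/7424

y_0=2 y_1=-4 y_2=4 y_3=0 y_4=1
S(11/4) = 12457/7424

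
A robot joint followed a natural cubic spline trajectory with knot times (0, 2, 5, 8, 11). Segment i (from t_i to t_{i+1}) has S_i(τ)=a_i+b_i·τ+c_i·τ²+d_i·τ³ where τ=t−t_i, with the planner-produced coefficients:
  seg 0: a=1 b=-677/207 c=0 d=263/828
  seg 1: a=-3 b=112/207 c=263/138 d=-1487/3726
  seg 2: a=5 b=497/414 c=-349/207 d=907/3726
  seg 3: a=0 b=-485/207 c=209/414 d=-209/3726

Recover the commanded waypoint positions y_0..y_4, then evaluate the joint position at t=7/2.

y_0 = S_0(0) = a_0 = 1
y_1 = S_1(0) = a_1 = -3
y_2 = S_2(0) = a_2 = 5
y_3 = S_3(0) = a_3 = 0
y_4 = S_3(3) = -4
t_q=7/2 is in segment 1 (τ=3/2); S_1(τ)=277/368

y_0=1 y_1=-3 y_2=5 y_3=0 y_4=-4
S(7/2) = 277/368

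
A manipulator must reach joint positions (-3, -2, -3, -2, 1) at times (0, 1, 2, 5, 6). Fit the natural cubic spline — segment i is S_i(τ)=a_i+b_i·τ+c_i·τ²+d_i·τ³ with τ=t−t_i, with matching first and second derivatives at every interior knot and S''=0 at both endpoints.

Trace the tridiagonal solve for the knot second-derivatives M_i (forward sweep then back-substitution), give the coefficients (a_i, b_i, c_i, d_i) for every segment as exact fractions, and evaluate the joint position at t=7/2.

Δ: Δ0=1, Δ1=-1, Δ2=1/3, Δ3=3
row 1: diag=4, rhs=-12; c'=1/4, d'=-3
row 2: denom=8−1·1/4=31/4; d'=(8−1·-3)/(31/4)=44/31
row 3: denom=8−3·12/31=212/31; d'=(16−3·44/31)/(212/31)=91/53
back: M3=91/53
back: M2=44/31−12/31·91/53=40/53
back: M1=-3−1/4·40/53=-169/53
M: M0=0, M1=-169/53, M2=40/53, M3=91/53, M4=0
seg 0: a=-3, c=M0/2=0, d=(M1−M0)/(6·1)=-169/318, b=Δ0−h0·(2M0+M1)/6=487/318
seg 1: a=-2, c=M1/2=-169/106, d=(M2−M1)/(6·1)=209/318, b=Δ1−h1·(2M1+M2)/6=-10/159
seg 2: a=-3, c=M2/2=20/53, d=(M3−M2)/(6·3)=17/318, b=Δ2−h2·(2M2+M3)/6=-407/318
seg 3: a=-2, c=M3/2=91/106, d=(M4−M3)/(6·1)=-91/318, b=Δ3−h3·(2M3+M4)/6=386/159
t_q=7/2 → seg 2, τ=3/2; S=-3+-407/318·τ+20/53·τ²+17/318·τ³=-3299/848

  seg 0: a=-3 b=487/318 c=0 d=-169/318
  seg 1: a=-2 b=-10/159 c=-169/106 d=209/318
  seg 2: a=-3 b=-407/318 c=20/53 d=17/318
  seg 3: a=-2 b=386/159 c=91/106 d=-91/318
S(7/2) = -3299/848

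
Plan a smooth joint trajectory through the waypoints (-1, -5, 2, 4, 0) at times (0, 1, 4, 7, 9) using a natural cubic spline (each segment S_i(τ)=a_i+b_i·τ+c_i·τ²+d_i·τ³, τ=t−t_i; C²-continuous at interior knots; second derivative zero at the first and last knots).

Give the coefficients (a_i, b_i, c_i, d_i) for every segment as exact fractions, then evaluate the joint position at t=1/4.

  seg 0: a=-1 b=-1307/266 c=0 d=243/266
  seg 1: a=-5 b=-289/133 c=729/266 d=-2965/7182
  seg 2: a=2 b=831/266 c=-389/399 d=373/7182
  seg 3: a=4 b=-176/133 c=-135/266 d=45/532
S(1/4) = -37693/17024

Δ: Δ0=-4, Δ1=7/3, Δ2=2/3, Δ3=-2
row 1: diag=8, rhs=38; c'=3/8, d'=19/4
row 2: denom=12−3·3/8=87/8; d'=(-10−3·19/4)/(87/8)=-194/87
row 3: denom=10−3·8/29=266/29; d'=(-16−3·-194/87)/(266/29)=-135/133
back: M3=-135/133
back: M2=-194/87−8/29·-135/133=-778/399
back: M1=19/4−3/8·-778/399=729/133
M: M0=0, M1=729/133, M2=-778/399, M3=-135/133, M4=0
seg 0: a=-1, c=M0/2=0, d=(M1−M0)/(6·1)=243/266, b=Δ0−h0·(2M0+M1)/6=-1307/266
seg 1: a=-5, c=M1/2=729/266, d=(M2−M1)/(6·3)=-2965/7182, b=Δ1−h1·(2M1+M2)/6=-289/133
seg 2: a=2, c=M2/2=-389/399, d=(M3−M2)/(6·3)=373/7182, b=Δ2−h2·(2M2+M3)/6=831/266
seg 3: a=4, c=M3/2=-135/266, d=(M4−M3)/(6·2)=45/532, b=Δ3−h3·(2M3+M4)/6=-176/133
t_q=1/4 → seg 0, τ=1/4; S=-1+-1307/266·τ+0·τ²+243/266·τ³=-37693/17024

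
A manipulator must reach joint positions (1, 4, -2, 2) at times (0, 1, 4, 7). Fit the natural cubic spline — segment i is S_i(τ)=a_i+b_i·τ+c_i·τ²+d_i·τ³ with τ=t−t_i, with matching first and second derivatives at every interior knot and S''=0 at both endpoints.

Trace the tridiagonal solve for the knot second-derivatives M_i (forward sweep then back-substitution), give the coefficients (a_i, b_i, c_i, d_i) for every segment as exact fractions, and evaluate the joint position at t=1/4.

  seg 0: a=1 b=331/87 c=0 d=-70/87
  seg 1: a=4 b=121/87 c=-70/29 d=335/783
  seg 2: a=-2 b=-134/87 c=125/87 d=-125/783
S(1/4) = 1799/928

Δ: Δ0=3, Δ1=-2, Δ2=4/3
row 1: diag=8, rhs=-30; c'=3/8, d'=-15/4
row 2: denom=12−3·3/8=87/8; d'=(20−3·-15/4)/(87/8)=250/87
back: M2=250/87
back: M1=-15/4−3/8·250/87=-140/29
M: M0=0, M1=-140/29, M2=250/87, M3=0
seg 0: a=1, c=M0/2=0, d=(M1−M0)/(6·1)=-70/87, b=Δ0−h0·(2M0+M1)/6=331/87
seg 1: a=4, c=M1/2=-70/29, d=(M2−M1)/(6·3)=335/783, b=Δ1−h1·(2M1+M2)/6=121/87
seg 2: a=-2, c=M2/2=125/87, d=(M3−M2)/(6·3)=-125/783, b=Δ2−h2·(2M2+M3)/6=-134/87
t_q=1/4 → seg 0, τ=1/4; S=1+331/87·τ+0·τ²+-70/87·τ³=1799/928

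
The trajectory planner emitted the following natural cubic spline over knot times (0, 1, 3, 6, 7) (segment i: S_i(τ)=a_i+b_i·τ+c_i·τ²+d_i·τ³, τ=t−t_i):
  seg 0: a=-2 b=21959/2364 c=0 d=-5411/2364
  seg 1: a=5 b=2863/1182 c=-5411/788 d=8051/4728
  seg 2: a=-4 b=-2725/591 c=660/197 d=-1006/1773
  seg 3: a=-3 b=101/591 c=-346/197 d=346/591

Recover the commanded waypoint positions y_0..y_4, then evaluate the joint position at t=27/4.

y_0=-2 y_1=5 y_2=-4 y_3=-3 y_4=-4
S(27/4) = -22775/6304

y_0 = S_0(0) = a_0 = -2
y_1 = S_1(0) = a_1 = 5
y_2 = S_2(0) = a_2 = -4
y_3 = S_3(0) = a_3 = -3
y_4 = S_3(1) = -4
t_q=27/4 is in segment 3 (τ=3/4); S_3(τ)=-22775/6304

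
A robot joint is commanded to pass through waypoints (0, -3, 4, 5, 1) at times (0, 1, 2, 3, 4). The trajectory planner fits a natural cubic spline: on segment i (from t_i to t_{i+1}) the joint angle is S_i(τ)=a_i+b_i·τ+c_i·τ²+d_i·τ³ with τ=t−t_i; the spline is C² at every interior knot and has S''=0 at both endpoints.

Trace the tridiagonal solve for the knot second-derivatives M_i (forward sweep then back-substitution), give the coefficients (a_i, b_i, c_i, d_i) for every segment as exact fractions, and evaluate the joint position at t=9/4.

Δ: Δ0=-3, Δ1=7, Δ2=1, Δ3=-4
row 1: diag=4, rhs=60; c'=1/4, d'=15
row 2: denom=4−1·1/4=15/4; d'=(-36−1·15)/(15/4)=-68/5
row 3: denom=4−1·4/15=56/15; d'=(-30−1·-68/5)/(56/15)=-123/28
back: M3=-123/28
back: M2=-68/5−4/15·-123/28=-87/7
back: M1=15−1/4·-87/7=507/28
M: M0=0, M1=507/28, M2=-87/7, M3=-123/28, M4=0
seg 0: a=0, c=M0/2=0, d=(M1−M0)/(6·1)=169/56, b=Δ0−h0·(2M0+M1)/6=-337/56
seg 1: a=-3, c=M1/2=507/56, d=(M2−M1)/(6·1)=-285/56, b=Δ1−h1·(2M1+M2)/6=85/28
seg 2: a=4, c=M2/2=-87/14, d=(M3−M2)/(6·1)=75/56, b=Δ2−h2·(2M2+M3)/6=47/8
seg 3: a=5, c=M3/2=-123/56, d=(M4−M3)/(6·1)=41/56, b=Δ3−h3·(2M3+M4)/6=-71/28
t_q=9/4 → seg 2, τ=1/4; S=4+47/8·τ+-87/14·τ²+75/56·τ³=18283/3584

  seg 0: a=0 b=-337/56 c=0 d=169/56
  seg 1: a=-3 b=85/28 c=507/56 d=-285/56
  seg 2: a=4 b=47/8 c=-87/14 d=75/56
  seg 3: a=5 b=-71/28 c=-123/56 d=41/56
S(9/4) = 18283/3584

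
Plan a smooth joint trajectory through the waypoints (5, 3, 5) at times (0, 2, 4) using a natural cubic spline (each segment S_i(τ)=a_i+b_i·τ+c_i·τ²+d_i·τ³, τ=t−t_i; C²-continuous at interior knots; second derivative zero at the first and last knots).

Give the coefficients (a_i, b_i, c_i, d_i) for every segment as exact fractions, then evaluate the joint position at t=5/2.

Δ: Δ0=-1, Δ1=1
row 1: diag=8, rhs=12; c'=1/4, d'=3/2
back: M1=3/2
M: M0=0, M1=3/2, M2=0
seg 0: a=5, c=M0/2=0, d=(M1−M0)/(6·2)=1/8, b=Δ0−h0·(2M0+M1)/6=-3/2
seg 1: a=3, c=M1/2=3/4, d=(M2−M1)/(6·2)=-1/8, b=Δ1−h1·(2M1+M2)/6=0
t_q=5/2 → seg 1, τ=1/2; S=3+0·τ+3/4·τ²+-1/8·τ³=203/64

  seg 0: a=5 b=-3/2 c=0 d=1/8
  seg 1: a=3 b=0 c=3/4 d=-1/8
S(5/2) = 203/64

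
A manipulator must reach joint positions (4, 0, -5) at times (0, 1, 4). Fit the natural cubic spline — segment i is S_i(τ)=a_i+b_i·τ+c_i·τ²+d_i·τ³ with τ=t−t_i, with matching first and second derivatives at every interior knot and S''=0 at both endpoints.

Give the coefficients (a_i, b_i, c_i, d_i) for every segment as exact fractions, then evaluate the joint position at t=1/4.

Δ: Δ0=-4, Δ1=-5/3
row 1: diag=8, rhs=14; c'=3/8, d'=7/4
back: M1=7/4
M: M0=0, M1=7/4, M2=0
seg 0: a=4, c=M0/2=0, d=(M1−M0)/(6·1)=7/24, b=Δ0−h0·(2M0+M1)/6=-103/24
seg 1: a=0, c=M1/2=7/8, d=(M2−M1)/(6·3)=-7/72, b=Δ1−h1·(2M1+M2)/6=-41/12
t_q=1/4 → seg 0, τ=1/4; S=4+-103/24·τ+0·τ²+7/24·τ³=1501/512

  seg 0: a=4 b=-103/24 c=0 d=7/24
  seg 1: a=0 b=-41/12 c=7/8 d=-7/72
S(1/4) = 1501/512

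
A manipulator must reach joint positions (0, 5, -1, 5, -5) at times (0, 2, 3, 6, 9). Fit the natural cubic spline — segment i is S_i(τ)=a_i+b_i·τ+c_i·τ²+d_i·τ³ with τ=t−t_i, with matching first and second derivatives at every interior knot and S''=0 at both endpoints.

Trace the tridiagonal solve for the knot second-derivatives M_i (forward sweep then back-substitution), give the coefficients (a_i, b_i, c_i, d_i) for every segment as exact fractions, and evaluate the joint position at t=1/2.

  seg 0: a=0 b=1489/255 c=0 d=-1703/2040
  seg 1: a=5 b=-2131/510 c=-1703/340 d=3251/1020
  seg 2: a=-1 b=-4727/1020 c=387/85 d=-1433/1836
  seg 3: a=5 b=821/510 c=-2521/1020 d=2521/9180
S(1/2) = 3063/1088

Δ: Δ0=5/2, Δ1=-6, Δ2=2, Δ3=-10/3
row 1: diag=6, rhs=-51; c'=1/6, d'=-17/2
row 2: denom=8−1·1/6=47/6; d'=(48−1·-17/2)/(47/6)=339/47
row 3: denom=12−3·18/47=510/47; d'=(-32−3·339/47)/(510/47)=-2521/510
back: M3=-2521/510
back: M2=339/47−18/47·-2521/510=774/85
back: M1=-17/2−1/6·774/85=-1703/170
M: M0=0, M1=-1703/170, M2=774/85, M3=-2521/510, M4=0
seg 0: a=0, c=M0/2=0, d=(M1−M0)/(6·2)=-1703/2040, b=Δ0−h0·(2M0+M1)/6=1489/255
seg 1: a=5, c=M1/2=-1703/340, d=(M2−M1)/(6·1)=3251/1020, b=Δ1−h1·(2M1+M2)/6=-2131/510
seg 2: a=-1, c=M2/2=387/85, d=(M3−M2)/(6·3)=-1433/1836, b=Δ2−h2·(2M2+M3)/6=-4727/1020
seg 3: a=5, c=M3/2=-2521/1020, d=(M4−M3)/(6·3)=2521/9180, b=Δ3−h3·(2M3+M4)/6=821/510
t_q=1/2 → seg 0, τ=1/2; S=0+1489/255·τ+0·τ²+-1703/2040·τ³=3063/1088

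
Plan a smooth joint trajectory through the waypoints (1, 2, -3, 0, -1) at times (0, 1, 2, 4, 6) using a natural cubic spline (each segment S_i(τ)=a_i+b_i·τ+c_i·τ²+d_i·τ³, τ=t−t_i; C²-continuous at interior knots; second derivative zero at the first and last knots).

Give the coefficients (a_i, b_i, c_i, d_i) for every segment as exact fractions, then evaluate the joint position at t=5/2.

  seg 0: a=1 b=61/21 c=0 d=-40/21
  seg 1: a=2 b=-59/21 c=-40/7 d=74/21
  seg 2: a=-3 b=-11/3 c=34/7 d=-191/168
  seg 3: a=0 b=89/42 c=-55/28 d=55/168
S(5/2) = -1685/448

Δ: Δ0=1, Δ1=-5, Δ2=3/2, Δ3=-1/2
row 1: diag=4, rhs=-36; c'=1/4, d'=-9
row 2: denom=6−1·1/4=23/4; d'=(39−1·-9)/(23/4)=192/23
row 3: denom=8−2·8/23=168/23; d'=(-12−2·192/23)/(168/23)=-55/14
back: M3=-55/14
back: M2=192/23−8/23·-55/14=68/7
back: M1=-9−1/4·68/7=-80/7
M: M0=0, M1=-80/7, M2=68/7, M3=-55/14, M4=0
seg 0: a=1, c=M0/2=0, d=(M1−M0)/(6·1)=-40/21, b=Δ0−h0·(2M0+M1)/6=61/21
seg 1: a=2, c=M1/2=-40/7, d=(M2−M1)/(6·1)=74/21, b=Δ1−h1·(2M1+M2)/6=-59/21
seg 2: a=-3, c=M2/2=34/7, d=(M3−M2)/(6·2)=-191/168, b=Δ2−h2·(2M2+M3)/6=-11/3
seg 3: a=0, c=M3/2=-55/28, d=(M4−M3)/(6·2)=55/168, b=Δ3−h3·(2M3+M4)/6=89/42
t_q=5/2 → seg 2, τ=1/2; S=-3+-11/3·τ+34/7·τ²+-191/168·τ³=-1685/448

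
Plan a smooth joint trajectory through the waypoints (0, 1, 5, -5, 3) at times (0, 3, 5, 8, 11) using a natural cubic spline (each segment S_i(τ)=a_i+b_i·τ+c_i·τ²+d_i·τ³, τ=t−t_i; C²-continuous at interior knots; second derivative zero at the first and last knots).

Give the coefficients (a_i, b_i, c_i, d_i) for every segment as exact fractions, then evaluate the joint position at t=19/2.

Δ: Δ0=1/3, Δ1=2, Δ2=-10/3, Δ3=8/3
row 1: diag=10, rhs=10; c'=1/5, d'=1
row 2: denom=10−2·1/5=48/5; d'=(-32−2·1)/(48/5)=-85/24
row 3: denom=12−3·5/16=177/16; d'=(36−3·-85/24)/(177/16)=746/177
back: M3=746/177
back: M2=-85/24−5/16·746/177=-860/177
back: M1=1−1/5·-860/177=349/177
M: M0=0, M1=349/177, M2=-860/177, M3=746/177, M4=0
seg 0: a=0, c=M0/2=0, d=(M1−M0)/(6·3)=349/3186, b=Δ0−h0·(2M0+M1)/6=-77/118
seg 1: a=1, c=M1/2=349/354, d=(M2−M1)/(6·2)=-403/708, b=Δ1−h1·(2M1+M2)/6=136/59
seg 2: a=5, c=M2/2=-430/177, d=(M3−M2)/(6·3)=803/1593, b=Δ2−h2·(2M2+M3)/6=-103/177
seg 3: a=-5, c=M3/2=373/177, d=(M4−M3)/(6·3)=-373/1593, b=Δ3−h3·(2M3+M4)/6=-274/177
t_q=19/2 → seg 3, τ=3/2; S=-5+-274/177·τ+373/177·τ²+-373/1593·τ³=-1591/472

  seg 0: a=0 b=-77/118 c=0 d=349/3186
  seg 1: a=1 b=136/59 c=349/354 d=-403/708
  seg 2: a=5 b=-103/177 c=-430/177 d=803/1593
  seg 3: a=-5 b=-274/177 c=373/177 d=-373/1593
S(19/2) = -1591/472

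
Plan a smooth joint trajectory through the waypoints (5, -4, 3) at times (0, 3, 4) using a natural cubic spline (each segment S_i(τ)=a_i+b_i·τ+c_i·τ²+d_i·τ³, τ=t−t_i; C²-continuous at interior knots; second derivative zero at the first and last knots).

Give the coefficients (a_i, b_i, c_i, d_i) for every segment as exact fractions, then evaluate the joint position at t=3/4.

Δ: Δ0=-3, Δ1=7
row 1: diag=8, rhs=60; c'=1/8, d'=15/2
back: M1=15/2
M: M0=0, M1=15/2, M2=0
seg 0: a=5, c=M0/2=0, d=(M1−M0)/(6·3)=5/12, b=Δ0−h0·(2M0+M1)/6=-27/4
seg 1: a=-4, c=M1/2=15/4, d=(M2−M1)/(6·1)=-5/4, b=Δ1−h1·(2M1+M2)/6=9/2
t_q=3/4 → seg 0, τ=3/4; S=5+-27/4·τ+0·τ²+5/12·τ³=29/256

  seg 0: a=5 b=-27/4 c=0 d=5/12
  seg 1: a=-4 b=9/2 c=15/4 d=-5/4
S(3/4) = 29/256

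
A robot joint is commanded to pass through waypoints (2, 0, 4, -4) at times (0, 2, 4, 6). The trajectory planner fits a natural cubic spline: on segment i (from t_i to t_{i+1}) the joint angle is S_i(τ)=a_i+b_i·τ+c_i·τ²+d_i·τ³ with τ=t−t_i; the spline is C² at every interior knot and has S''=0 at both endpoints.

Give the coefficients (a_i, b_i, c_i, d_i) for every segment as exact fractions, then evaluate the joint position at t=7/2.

  seg 0: a=2 b=-11/5 c=0 d=3/10
  seg 1: a=0 b=7/5 c=9/5 d=-3/4
  seg 2: a=4 b=-2/5 c=-27/10 d=9/20
S(7/2) = 579/160

Δ: Δ0=-1, Δ1=2, Δ2=-4
row 1: diag=8, rhs=18; c'=1/4, d'=9/4
row 2: denom=8−2·1/4=15/2; d'=(-36−2·9/4)/(15/2)=-27/5
back: M2=-27/5
back: M1=9/4−1/4·-27/5=18/5
M: M0=0, M1=18/5, M2=-27/5, M3=0
seg 0: a=2, c=M0/2=0, d=(M1−M0)/(6·2)=3/10, b=Δ0−h0·(2M0+M1)/6=-11/5
seg 1: a=0, c=M1/2=9/5, d=(M2−M1)/(6·2)=-3/4, b=Δ1−h1·(2M1+M2)/6=7/5
seg 2: a=4, c=M2/2=-27/10, d=(M3−M2)/(6·2)=9/20, b=Δ2−h2·(2M2+M3)/6=-2/5
t_q=7/2 → seg 1, τ=3/2; S=0+7/5·τ+9/5·τ²+-3/4·τ³=579/160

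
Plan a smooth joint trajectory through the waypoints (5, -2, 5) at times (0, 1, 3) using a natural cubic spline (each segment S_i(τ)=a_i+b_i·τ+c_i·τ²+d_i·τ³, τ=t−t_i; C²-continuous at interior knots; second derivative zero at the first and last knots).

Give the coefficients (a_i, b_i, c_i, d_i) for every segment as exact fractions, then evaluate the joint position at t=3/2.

Δ: Δ0=-7, Δ1=7/2
row 1: diag=6, rhs=63; c'=1/3, d'=21/2
back: M1=21/2
M: M0=0, M1=21/2, M2=0
seg 0: a=5, c=M0/2=0, d=(M1−M0)/(6·1)=7/4, b=Δ0−h0·(2M0+M1)/6=-35/4
seg 1: a=-2, c=M1/2=21/4, d=(M2−M1)/(6·2)=-7/8, b=Δ1−h1·(2M1+M2)/6=-7/2
t_q=3/2 → seg 1, τ=1/2; S=-2+-7/2·τ+21/4·τ²+-7/8·τ³=-163/64

  seg 0: a=5 b=-35/4 c=0 d=7/4
  seg 1: a=-2 b=-7/2 c=21/4 d=-7/8
S(3/2) = -163/64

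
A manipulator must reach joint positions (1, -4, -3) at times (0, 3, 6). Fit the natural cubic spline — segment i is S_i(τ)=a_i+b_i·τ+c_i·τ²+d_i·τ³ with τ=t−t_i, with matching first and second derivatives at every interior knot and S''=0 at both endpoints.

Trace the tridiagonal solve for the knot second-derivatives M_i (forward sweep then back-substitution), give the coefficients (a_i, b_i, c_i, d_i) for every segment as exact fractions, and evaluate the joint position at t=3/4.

  seg 0: a=1 b=-13/6 c=0 d=1/18
  seg 1: a=-4 b=-2/3 c=1/2 d=-1/18
S(3/4) = -77/128

Δ: Δ0=-5/3, Δ1=1/3
row 1: diag=12, rhs=12; c'=1/4, d'=1
back: M1=1
M: M0=0, M1=1, M2=0
seg 0: a=1, c=M0/2=0, d=(M1−M0)/(6·3)=1/18, b=Δ0−h0·(2M0+M1)/6=-13/6
seg 1: a=-4, c=M1/2=1/2, d=(M2−M1)/(6·3)=-1/18, b=Δ1−h1·(2M1+M2)/6=-2/3
t_q=3/4 → seg 0, τ=3/4; S=1+-13/6·τ+0·τ²+1/18·τ³=-77/128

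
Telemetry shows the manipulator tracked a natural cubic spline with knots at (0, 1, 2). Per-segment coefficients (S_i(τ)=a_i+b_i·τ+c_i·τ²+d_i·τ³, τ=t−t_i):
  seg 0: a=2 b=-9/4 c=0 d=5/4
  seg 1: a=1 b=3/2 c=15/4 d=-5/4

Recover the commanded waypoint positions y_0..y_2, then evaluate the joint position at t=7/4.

y_0 = S_0(0) = a_0 = 2
y_1 = S_1(0) = a_1 = 1
y_2 = S_1(1) = 5
t_q=7/4 is in segment 1 (τ=3/4); S_1(τ)=949/256

y_0=2 y_1=1 y_2=5
S(7/4) = 949/256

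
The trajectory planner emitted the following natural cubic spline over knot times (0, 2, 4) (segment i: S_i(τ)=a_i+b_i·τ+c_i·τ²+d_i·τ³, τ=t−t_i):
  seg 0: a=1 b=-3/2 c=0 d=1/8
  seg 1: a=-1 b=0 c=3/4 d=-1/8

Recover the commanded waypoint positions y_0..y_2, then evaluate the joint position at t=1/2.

y_0 = S_0(0) = a_0 = 1
y_1 = S_1(0) = a_1 = -1
y_2 = S_1(2) = 1
t_q=1/2 is in segment 0 (τ=1/2); S_0(τ)=17/64

y_0=1 y_1=-1 y_2=1
S(1/2) = 17/64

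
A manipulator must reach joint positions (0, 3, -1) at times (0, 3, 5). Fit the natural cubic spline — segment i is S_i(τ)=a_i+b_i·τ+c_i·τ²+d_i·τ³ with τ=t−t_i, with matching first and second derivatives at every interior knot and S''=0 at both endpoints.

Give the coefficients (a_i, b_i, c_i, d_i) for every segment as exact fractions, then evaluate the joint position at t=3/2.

Δ: Δ0=1, Δ1=-2
row 1: diag=10, rhs=-18; c'=1/5, d'=-9/5
back: M1=-9/5
M: M0=0, M1=-9/5, M2=0
seg 0: a=0, c=M0/2=0, d=(M1−M0)/(6·3)=-1/10, b=Δ0−h0·(2M0+M1)/6=19/10
seg 1: a=3, c=M1/2=-9/10, d=(M2−M1)/(6·2)=3/20, b=Δ1−h1·(2M1+M2)/6=-4/5
t_q=3/2 → seg 0, τ=3/2; S=0+19/10·τ+0·τ²+-1/10·τ³=201/80

  seg 0: a=0 b=19/10 c=0 d=-1/10
  seg 1: a=3 b=-4/5 c=-9/10 d=3/20
S(3/2) = 201/80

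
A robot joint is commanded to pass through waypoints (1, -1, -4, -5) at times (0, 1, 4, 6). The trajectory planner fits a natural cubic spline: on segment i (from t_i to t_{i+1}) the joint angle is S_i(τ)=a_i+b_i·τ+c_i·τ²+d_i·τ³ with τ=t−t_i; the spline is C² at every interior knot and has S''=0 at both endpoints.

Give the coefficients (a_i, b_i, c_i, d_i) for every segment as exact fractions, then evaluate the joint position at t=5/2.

  seg 0: a=1 b=-301/142 c=0 d=17/142
  seg 1: a=-1 b=-125/71 c=51/142 d=-5/142
  seg 2: a=-4 b=-79/142 c=3/71 d=-1/142
S(5/2) = -3353/1136

Δ: Δ0=-2, Δ1=-1, Δ2=-1/2
row 1: diag=8, rhs=6; c'=3/8, d'=3/4
row 2: denom=10−3·3/8=71/8; d'=(3−3·3/4)/(71/8)=6/71
back: M2=6/71
back: M1=3/4−3/8·6/71=51/71
M: M0=0, M1=51/71, M2=6/71, M3=0
seg 0: a=1, c=M0/2=0, d=(M1−M0)/(6·1)=17/142, b=Δ0−h0·(2M0+M1)/6=-301/142
seg 1: a=-1, c=M1/2=51/142, d=(M2−M1)/(6·3)=-5/142, b=Δ1−h1·(2M1+M2)/6=-125/71
seg 2: a=-4, c=M2/2=3/71, d=(M3−M2)/(6·2)=-1/142, b=Δ2−h2·(2M2+M3)/6=-79/142
t_q=5/2 → seg 1, τ=3/2; S=-1+-125/71·τ+51/142·τ²+-5/142·τ³=-3353/1136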